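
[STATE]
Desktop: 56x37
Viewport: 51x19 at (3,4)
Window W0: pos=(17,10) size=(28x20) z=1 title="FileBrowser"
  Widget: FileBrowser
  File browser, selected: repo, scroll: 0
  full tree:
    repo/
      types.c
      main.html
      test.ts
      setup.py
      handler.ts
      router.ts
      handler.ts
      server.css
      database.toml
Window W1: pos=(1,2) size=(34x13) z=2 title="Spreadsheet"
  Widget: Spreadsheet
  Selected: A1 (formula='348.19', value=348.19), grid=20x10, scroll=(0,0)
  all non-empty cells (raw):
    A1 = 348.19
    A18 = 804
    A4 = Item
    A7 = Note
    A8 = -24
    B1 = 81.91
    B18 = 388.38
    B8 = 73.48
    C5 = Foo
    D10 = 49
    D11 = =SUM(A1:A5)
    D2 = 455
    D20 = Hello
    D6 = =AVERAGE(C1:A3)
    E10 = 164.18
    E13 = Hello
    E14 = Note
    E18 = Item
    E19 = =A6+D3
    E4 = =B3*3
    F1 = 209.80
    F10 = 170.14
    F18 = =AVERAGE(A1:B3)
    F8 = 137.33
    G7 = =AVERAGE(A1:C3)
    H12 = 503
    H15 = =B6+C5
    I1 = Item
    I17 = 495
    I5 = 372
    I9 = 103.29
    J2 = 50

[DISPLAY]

───────────────────────────────┨                   
1: 348.19                      ┃                   
      A       B       C       D┃                   
-------------------------------┃                   
 1 [348.19]   81.91       0    ┃                   
 2        0       0       0    ┃                   
 3        0       0       0    ┃━━━━━━━━━┓         
 4 Item           0       0    ┃         ┃         
 5        0       0Foo         ┃─────────┨         
 6        0       0       0   4┃         ┃         
━━━━━━━━━━━━━━━━━━━━━━━━━━━━━━━┛         ┃         
              ┃    main.html             ┃         
              ┃    test.ts               ┃         
              ┃    setup.py              ┃         
              ┃    handler.ts            ┃         
              ┃    router.ts             ┃         
              ┃    handler.ts            ┃         
              ┃    server.css            ┃         
              ┃    database.toml         ┃         


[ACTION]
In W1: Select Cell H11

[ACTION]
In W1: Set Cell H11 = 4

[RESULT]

───────────────────────────────┨                   
11: 4                          ┃                   
      A       B       C       D┃                   
-------------------------------┃                   
 1   348.19   81.91       0    ┃                   
 2        0       0       0    ┃                   
 3        0       0       0    ┃━━━━━━━━━┓         
 4 Item           0       0    ┃         ┃         
 5        0       0Foo         ┃─────────┨         
 6        0       0       0   4┃         ┃         
━━━━━━━━━━━━━━━━━━━━━━━━━━━━━━━┛         ┃         
              ┃    main.html             ┃         
              ┃    test.ts               ┃         
              ┃    setup.py              ┃         
              ┃    handler.ts            ┃         
              ┃    router.ts             ┃         
              ┃    handler.ts            ┃         
              ┃    server.css            ┃         
              ┃    database.toml         ┃         


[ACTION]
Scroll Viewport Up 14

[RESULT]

                                                   
                                                   
━━━━━━━━━━━━━━━━━━━━━━━━━━━━━━━┓                   
Spreadsheet                    ┃                   
───────────────────────────────┨                   
11: 4                          ┃                   
      A       B       C       D┃                   
-------------------------------┃                   
 1   348.19   81.91       0    ┃                   
 2        0       0       0    ┃                   
 3        0       0       0    ┃━━━━━━━━━┓         
 4 Item           0       0    ┃         ┃         
 5        0       0Foo         ┃─────────┨         
 6        0       0       0   4┃         ┃         
━━━━━━━━━━━━━━━━━━━━━━━━━━━━━━━┛         ┃         
              ┃    main.html             ┃         
              ┃    test.ts               ┃         
              ┃    setup.py              ┃         
              ┃    handler.ts            ┃         


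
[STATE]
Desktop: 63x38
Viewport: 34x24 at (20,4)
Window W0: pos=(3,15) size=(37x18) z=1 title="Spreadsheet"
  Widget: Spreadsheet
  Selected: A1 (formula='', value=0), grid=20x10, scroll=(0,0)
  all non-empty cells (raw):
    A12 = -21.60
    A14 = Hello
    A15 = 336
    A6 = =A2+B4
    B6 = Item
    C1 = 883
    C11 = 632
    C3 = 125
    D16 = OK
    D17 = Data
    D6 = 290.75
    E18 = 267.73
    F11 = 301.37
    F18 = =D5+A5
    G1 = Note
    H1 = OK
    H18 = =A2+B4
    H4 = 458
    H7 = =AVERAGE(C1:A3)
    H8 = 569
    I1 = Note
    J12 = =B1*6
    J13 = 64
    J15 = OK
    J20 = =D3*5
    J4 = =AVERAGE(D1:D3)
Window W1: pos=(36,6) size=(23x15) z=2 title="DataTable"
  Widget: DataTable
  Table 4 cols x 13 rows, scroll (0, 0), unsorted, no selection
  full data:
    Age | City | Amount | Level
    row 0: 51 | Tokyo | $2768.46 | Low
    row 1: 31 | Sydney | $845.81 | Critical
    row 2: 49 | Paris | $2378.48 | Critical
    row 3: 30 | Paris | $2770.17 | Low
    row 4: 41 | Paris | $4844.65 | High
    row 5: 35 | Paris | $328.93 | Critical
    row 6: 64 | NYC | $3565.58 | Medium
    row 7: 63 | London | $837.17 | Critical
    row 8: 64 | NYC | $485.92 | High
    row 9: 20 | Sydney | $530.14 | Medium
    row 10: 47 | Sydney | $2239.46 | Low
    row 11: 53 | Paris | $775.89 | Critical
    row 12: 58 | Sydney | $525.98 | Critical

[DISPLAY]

                                  
                                  
                ┏━━━━━━━━━━━━━━━━━
                ┃ DataTable       
                ┠─────────────────
                ┃Age│City  │Amount
                ┃───┼──────┼──────
                ┃51 │Tokyo │$2768.
                ┃31 │Sydney│$845.8
                ┃49 │Paris │$2378.
                ┃30 │Paris │$2770.
━━━━━━━━━━━━━━━━┃41 │Paris │$4844.
                ┃35 │Paris │$328.9
────────────────┃64 │NYC   │$3565.
                ┃63 │London│$837.1
       C       D┃64 │NYC   │$485.9
----------------┗━━━━━━━━━━━━━━━━━
   0     883       ┃              
   0       0       ┃              
   0     125       ┃              
   0       0       ┃              
   0       0       ┃              
           0  290.7┃              
   0       0       ┃              


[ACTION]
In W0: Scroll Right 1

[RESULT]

                                  
                                  
                ┏━━━━━━━━━━━━━━━━━
                ┃ DataTable       
                ┠─────────────────
                ┃Age│City  │Amount
                ┃───┼──────┼──────
                ┃51 │Tokyo │$2768.
                ┃31 │Sydney│$845.8
                ┃49 │Paris │$2378.
                ┃30 │Paris │$2770.
━━━━━━━━━━━━━━━━┃41 │Paris │$4844.
                ┃35 │Paris │$328.9
────────────────┃64 │NYC   │$3565.
                ┃63 │London│$837.1
       D       E┃64 │NYC   │$485.9
----------------┗━━━━━━━━━━━━━━━━━
 883       0       ┃              
   0       0       ┃              
 125       0       ┃              
   0       0       ┃              
   0       0       ┃              
   0  290.75       ┃              
   0       0       ┃              


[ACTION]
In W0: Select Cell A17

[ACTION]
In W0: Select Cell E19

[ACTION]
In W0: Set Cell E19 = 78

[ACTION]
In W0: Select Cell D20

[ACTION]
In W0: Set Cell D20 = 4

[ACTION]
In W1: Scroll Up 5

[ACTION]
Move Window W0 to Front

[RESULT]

                                  
                                  
                ┏━━━━━━━━━━━━━━━━━
                ┃ DataTable       
                ┠─────────────────
                ┃Age│City  │Amount
                ┃───┼──────┼──────
                ┃51 │Tokyo │$2768.
                ┃31 │Sydney│$845.8
                ┃49 │Paris │$2378.
                ┃30 │Paris │$2770.
━━━━━━━━━━━━━━━━━━━┓│Paris │$4844.
                   ┃│Paris │$328.9
───────────────────┨│NYC   │$3565.
                   ┃│London│$837.1
       D       E   ┃│NYC   │$485.9
-------------------┃━━━━━━━━━━━━━━
 883       0       ┃              
   0       0       ┃              
 125       0       ┃              
   0       0       ┃              
   0       0       ┃              
   0  290.75       ┃              
   0       0       ┃              


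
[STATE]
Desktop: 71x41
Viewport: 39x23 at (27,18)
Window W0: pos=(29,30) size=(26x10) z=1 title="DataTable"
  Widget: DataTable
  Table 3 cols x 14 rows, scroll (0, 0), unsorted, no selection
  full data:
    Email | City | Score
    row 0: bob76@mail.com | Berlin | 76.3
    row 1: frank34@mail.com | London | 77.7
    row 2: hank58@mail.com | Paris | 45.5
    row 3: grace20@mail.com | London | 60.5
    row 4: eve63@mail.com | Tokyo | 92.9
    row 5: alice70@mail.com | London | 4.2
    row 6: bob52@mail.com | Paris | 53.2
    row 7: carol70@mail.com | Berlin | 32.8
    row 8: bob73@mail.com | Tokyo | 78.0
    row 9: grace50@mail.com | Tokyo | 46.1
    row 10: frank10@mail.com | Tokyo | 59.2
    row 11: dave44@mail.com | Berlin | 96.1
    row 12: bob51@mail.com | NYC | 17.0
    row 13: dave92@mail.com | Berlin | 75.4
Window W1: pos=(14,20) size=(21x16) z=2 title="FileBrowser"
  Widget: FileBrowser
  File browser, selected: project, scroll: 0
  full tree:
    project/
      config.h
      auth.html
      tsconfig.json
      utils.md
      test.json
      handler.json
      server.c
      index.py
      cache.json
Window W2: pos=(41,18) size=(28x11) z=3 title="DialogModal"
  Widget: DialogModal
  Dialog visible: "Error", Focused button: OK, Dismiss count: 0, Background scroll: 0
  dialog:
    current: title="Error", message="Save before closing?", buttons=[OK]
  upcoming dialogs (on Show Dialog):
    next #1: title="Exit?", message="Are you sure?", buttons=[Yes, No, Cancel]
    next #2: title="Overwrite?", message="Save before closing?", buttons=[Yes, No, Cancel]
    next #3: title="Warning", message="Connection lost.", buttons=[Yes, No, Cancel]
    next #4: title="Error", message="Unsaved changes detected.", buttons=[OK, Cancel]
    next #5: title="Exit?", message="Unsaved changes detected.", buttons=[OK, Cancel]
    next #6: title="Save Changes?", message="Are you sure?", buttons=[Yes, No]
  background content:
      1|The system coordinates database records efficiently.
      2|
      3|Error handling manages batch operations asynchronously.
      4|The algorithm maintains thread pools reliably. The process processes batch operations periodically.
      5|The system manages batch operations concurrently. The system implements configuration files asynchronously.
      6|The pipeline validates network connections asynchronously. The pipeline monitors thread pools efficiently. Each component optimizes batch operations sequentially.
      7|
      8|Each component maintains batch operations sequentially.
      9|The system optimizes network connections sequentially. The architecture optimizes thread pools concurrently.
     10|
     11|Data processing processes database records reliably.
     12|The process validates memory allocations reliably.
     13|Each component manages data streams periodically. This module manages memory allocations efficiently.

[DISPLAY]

              ┏━━━━━━━━━━━━━━━━━━━━━━━━
              ┃ DialogModal            
━━━━━━━┓      ┠────────────────────────
       ┃      ┃The system coordinates d
───────┨      ┃  ┌────────────────────┐
t/     ┃      ┃Er│       Error        │
       ┃      ┃Th│Save before closing?│
l      ┃      ┃Th│        [OK]        │
.json  ┃      ┃Th└────────────────────┘
       ┃      ┃                        
n      ┃      ┗━━━━━━━━━━━━━━━━━━━━━━━━
json   ┃                               
       ┃━━━━━━━━━━━━━━━━━━━┓           
       ┃Table              ┃           
on     ┃───────────────────┨           
       ┃           │City  │┃           
       ┃───────────┼──────┼┃           
━━━━━━━┛@mail.com  │Berlin│┃           
  ┃frank34@mail.com│London│┃           
  ┃hank58@mail.com │Paris │┃           
  ┃grace20@mail.com│London│┃           
  ┗━━━━━━━━━━━━━━━━━━━━━━━━┛           
                                       


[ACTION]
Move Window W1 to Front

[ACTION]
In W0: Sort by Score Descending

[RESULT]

              ┏━━━━━━━━━━━━━━━━━━━━━━━━
              ┃ DialogModal            
━━━━━━━┓      ┠────────────────────────
       ┃      ┃The system coordinates d
───────┨      ┃  ┌────────────────────┐
t/     ┃      ┃Er│       Error        │
       ┃      ┃Th│Save before closing?│
l      ┃      ┃Th│        [OK]        │
.json  ┃      ┃Th└────────────────────┘
       ┃      ┃                        
n      ┃      ┗━━━━━━━━━━━━━━━━━━━━━━━━
json   ┃                               
       ┃━━━━━━━━━━━━━━━━━━━┓           
       ┃Table              ┃           
on     ┃───────────────────┨           
       ┃           │City  │┃           
       ┃───────────┼──────┼┃           
━━━━━━━┛4@mail.com │Berlin│┃           
  ┃eve63@mail.com  │Tokyo │┃           
  ┃bob73@mail.com  │Tokyo │┃           
  ┃frank34@mail.com│London│┃           
  ┗━━━━━━━━━━━━━━━━━━━━━━━━┛           
                                       


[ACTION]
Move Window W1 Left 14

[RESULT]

              ┏━━━━━━━━━━━━━━━━━━━━━━━━
              ┃ DialogModal            
              ┠────────────────────────
              ┃The system coordinates d
              ┃  ┌────────────────────┐
              ┃Er│       Error        │
              ┃Th│Save before closing?│
              ┃Th│        [OK]        │
              ┃Th└────────────────────┘
              ┃                        
              ┗━━━━━━━━━━━━━━━━━━━━━━━━
                                       
  ┏━━━━━━━━━━━━━━━━━━━━━━━━┓           
  ┃ DataTable              ┃           
  ┠────────────────────────┨           
  ┃Email           │City  │┃           
  ┃────────────────┼──────┼┃           
  ┃dave44@mail.com │Berlin│┃           
  ┃eve63@mail.com  │Tokyo │┃           
  ┃bob73@mail.com  │Tokyo │┃           
  ┃frank34@mail.com│London│┃           
  ┗━━━━━━━━━━━━━━━━━━━━━━━━┛           
                                       


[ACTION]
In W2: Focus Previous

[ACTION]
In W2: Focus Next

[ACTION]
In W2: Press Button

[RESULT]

              ┏━━━━━━━━━━━━━━━━━━━━━━━━
              ┃ DialogModal            
              ┠────────────────────────
              ┃The system coordinates d
              ┃                        
              ┃Error handling manages b
              ┃The algorithm maintains 
              ┃The system manages batch
              ┃The pipeline validates n
              ┃                        
              ┗━━━━━━━━━━━━━━━━━━━━━━━━
                                       
  ┏━━━━━━━━━━━━━━━━━━━━━━━━┓           
  ┃ DataTable              ┃           
  ┠────────────────────────┨           
  ┃Email           │City  │┃           
  ┃────────────────┼──────┼┃           
  ┃dave44@mail.com │Berlin│┃           
  ┃eve63@mail.com  │Tokyo │┃           
  ┃bob73@mail.com  │Tokyo │┃           
  ┃frank34@mail.com│London│┃           
  ┗━━━━━━━━━━━━━━━━━━━━━━━━┛           
                                       


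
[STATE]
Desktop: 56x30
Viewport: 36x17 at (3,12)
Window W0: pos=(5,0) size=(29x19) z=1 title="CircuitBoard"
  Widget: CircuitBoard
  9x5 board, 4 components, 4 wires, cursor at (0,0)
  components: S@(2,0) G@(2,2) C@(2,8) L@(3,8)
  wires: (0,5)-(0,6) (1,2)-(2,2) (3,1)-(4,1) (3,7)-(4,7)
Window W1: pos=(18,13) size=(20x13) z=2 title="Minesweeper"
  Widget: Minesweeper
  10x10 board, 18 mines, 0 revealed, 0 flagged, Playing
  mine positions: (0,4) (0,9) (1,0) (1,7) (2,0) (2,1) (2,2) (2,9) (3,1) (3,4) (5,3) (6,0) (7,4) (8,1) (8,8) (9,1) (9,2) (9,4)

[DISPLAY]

  ┃4       ·                  ┃     
  ┃Cursor: (0,0┏━━━━━━━━━━━━━━━━━━┓ 
  ┃            ┃ Minesweeper      ┃ 
  ┃            ┠──────────────────┨ 
  ┃            ┃■■■■■■■■■■        ┃ 
  ┃            ┃■■■■■■■■■■        ┃ 
  ┗━━━━━━━━━━━━┃■■■■■■■■■■        ┃ 
               ┃■■■■■■■■■■        ┃ 
               ┃■■■■■■■■■■        ┃ 
               ┃■■■■■■■■■■        ┃ 
               ┃■■■■■■■■■■        ┃ 
               ┃■■■■■■■■■■        ┃ 
               ┃■■■■■■■■■■        ┃ 
               ┗━━━━━━━━━━━━━━━━━━┛ 
                                    
                                    
                                    


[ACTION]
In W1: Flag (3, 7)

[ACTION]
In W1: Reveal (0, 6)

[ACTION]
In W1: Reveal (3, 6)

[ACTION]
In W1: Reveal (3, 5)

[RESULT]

  ┃4       ·                  ┃     
  ┃Cursor: (0,0┏━━━━━━━━━━━━━━━━━━┓ 
  ┃            ┃ Minesweeper      ┃ 
  ┃            ┠──────────────────┨ 
  ┃            ┃■■■■■■1■■■        ┃ 
  ┃            ┃■■■■■■■■■■        ┃ 
  ┗━━━━━━━━━━━━┃■■■■■1112■        ┃ 
               ┃■■■■■1  11        ┃ 
               ┃■■■■21            ┃ 
               ┃■■■■1             ┃ 
               ┃■■■■21            ┃ 
               ┃■■■■■1 111        ┃ 
               ┃■■■■■2 1■■        ┃ 
               ┗━━━━━━━━━━━━━━━━━━┛ 
                                    
                                    
                                    


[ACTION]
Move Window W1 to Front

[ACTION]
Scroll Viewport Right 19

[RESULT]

             ┃                      
━━━━━━━━━━━━━━━━━┓                  
Minesweeper      ┃                  
─────────────────┨                  
■■■■■1■■■        ┃                  
■■■■■■■■■        ┃                  
■■■■1112■        ┃                  
■■■■1  11        ┃                  
■■■21            ┃                  
■■■1             ┃                  
■■■21            ┃                  
■■■■1 111        ┃                  
■■■■2 1■■        ┃                  
━━━━━━━━━━━━━━━━━┛                  
                                    
                                    
                                    


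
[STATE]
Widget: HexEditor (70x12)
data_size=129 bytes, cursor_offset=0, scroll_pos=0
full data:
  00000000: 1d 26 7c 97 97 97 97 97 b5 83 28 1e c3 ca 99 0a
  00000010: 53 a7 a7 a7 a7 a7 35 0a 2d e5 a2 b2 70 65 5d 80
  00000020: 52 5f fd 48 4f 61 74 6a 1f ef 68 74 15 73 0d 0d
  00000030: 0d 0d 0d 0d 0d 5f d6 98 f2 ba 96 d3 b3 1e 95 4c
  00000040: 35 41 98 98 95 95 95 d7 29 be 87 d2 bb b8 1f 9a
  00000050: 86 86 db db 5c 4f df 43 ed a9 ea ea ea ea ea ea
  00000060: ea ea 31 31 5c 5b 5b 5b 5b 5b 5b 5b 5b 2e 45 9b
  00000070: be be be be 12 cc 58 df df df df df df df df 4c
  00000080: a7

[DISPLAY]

00000000  1D 26 7c 97 97 97 97 97  b5 83 28 1e c3 ca 99 0a  |.&|......
00000010  53 a7 a7 a7 a7 a7 35 0a  2d e5 a2 b2 70 65 5d 80  |S.....5.-
00000020  52 5f fd 48 4f 61 74 6a  1f ef 68 74 15 73 0d 0d  |R_.HOatj.
00000030  0d 0d 0d 0d 0d 5f d6 98  f2 ba 96 d3 b3 1e 95 4c  |....._...
00000040  35 41 98 98 95 95 95 d7  29 be 87 d2 bb b8 1f 9a  |5A......)
00000050  86 86 db db 5c 4f df 43  ed a9 ea ea ea ea ea ea  |....\O.C.
00000060  ea ea 31 31 5c 5b 5b 5b  5b 5b 5b 5b 5b 2e 45 9b  |..11\[[[[
00000070  be be be be 12 cc 58 df  df df df df df df df 4c  |......X..
00000080  a7                                                |.        
                                                                      
                                                                      
                                                                      


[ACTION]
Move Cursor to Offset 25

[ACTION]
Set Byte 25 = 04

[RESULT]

00000000  1d 26 7c 97 97 97 97 97  b5 83 28 1e c3 ca 99 0a  |.&|......
00000010  53 a7 a7 a7 a7 a7 35 0a  2d 04 a2 b2 70 65 5d 80  |S.....5.-
00000020  52 5f fd 48 4f 61 74 6a  1f ef 68 74 15 73 0d 0d  |R_.HOatj.
00000030  0d 0d 0d 0d 0d 5f d6 98  f2 ba 96 d3 b3 1e 95 4c  |....._...
00000040  35 41 98 98 95 95 95 d7  29 be 87 d2 bb b8 1f 9a  |5A......)
00000050  86 86 db db 5c 4f df 43  ed a9 ea ea ea ea ea ea  |....\O.C.
00000060  ea ea 31 31 5c 5b 5b 5b  5b 5b 5b 5b 5b 2e 45 9b  |..11\[[[[
00000070  be be be be 12 cc 58 df  df df df df df df df 4c  |......X..
00000080  a7                                                |.        
                                                                      
                                                                      
                                                                      


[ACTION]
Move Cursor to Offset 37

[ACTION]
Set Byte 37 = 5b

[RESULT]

00000000  1d 26 7c 97 97 97 97 97  b5 83 28 1e c3 ca 99 0a  |.&|......
00000010  53 a7 a7 a7 a7 a7 35 0a  2d 04 a2 b2 70 65 5d 80  |S.....5.-
00000020  52 5f fd 48 4f 5B 74 6a  1f ef 68 74 15 73 0d 0d  |R_.HO[tj.
00000030  0d 0d 0d 0d 0d 5f d6 98  f2 ba 96 d3 b3 1e 95 4c  |....._...
00000040  35 41 98 98 95 95 95 d7  29 be 87 d2 bb b8 1f 9a  |5A......)
00000050  86 86 db db 5c 4f df 43  ed a9 ea ea ea ea ea ea  |....\O.C.
00000060  ea ea 31 31 5c 5b 5b 5b  5b 5b 5b 5b 5b 2e 45 9b  |..11\[[[[
00000070  be be be be 12 cc 58 df  df df df df df df df 4c  |......X..
00000080  a7                                                |.        
                                                                      
                                                                      
                                                                      


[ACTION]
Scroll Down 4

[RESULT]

00000040  35 41 98 98 95 95 95 d7  29 be 87 d2 bb b8 1f 9a  |5A......)
00000050  86 86 db db 5c 4f df 43  ed a9 ea ea ea ea ea ea  |....\O.C.
00000060  ea ea 31 31 5c 5b 5b 5b  5b 5b 5b 5b 5b 2e 45 9b  |..11\[[[[
00000070  be be be be 12 cc 58 df  df df df df df df df 4c  |......X..
00000080  a7                                                |.        
                                                                      
                                                                      
                                                                      
                                                                      
                                                                      
                                                                      
                                                                      


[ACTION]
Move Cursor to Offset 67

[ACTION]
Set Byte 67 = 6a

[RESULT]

00000040  35 41 98 6A 95 95 95 d7  29 be 87 d2 bb b8 1f 9a  |5A.j....)
00000050  86 86 db db 5c 4f df 43  ed a9 ea ea ea ea ea ea  |....\O.C.
00000060  ea ea 31 31 5c 5b 5b 5b  5b 5b 5b 5b 5b 2e 45 9b  |..11\[[[[
00000070  be be be be 12 cc 58 df  df df df df df df df 4c  |......X..
00000080  a7                                                |.        
                                                                      
                                                                      
                                                                      
                                                                      
                                                                      
                                                                      
                                                                      


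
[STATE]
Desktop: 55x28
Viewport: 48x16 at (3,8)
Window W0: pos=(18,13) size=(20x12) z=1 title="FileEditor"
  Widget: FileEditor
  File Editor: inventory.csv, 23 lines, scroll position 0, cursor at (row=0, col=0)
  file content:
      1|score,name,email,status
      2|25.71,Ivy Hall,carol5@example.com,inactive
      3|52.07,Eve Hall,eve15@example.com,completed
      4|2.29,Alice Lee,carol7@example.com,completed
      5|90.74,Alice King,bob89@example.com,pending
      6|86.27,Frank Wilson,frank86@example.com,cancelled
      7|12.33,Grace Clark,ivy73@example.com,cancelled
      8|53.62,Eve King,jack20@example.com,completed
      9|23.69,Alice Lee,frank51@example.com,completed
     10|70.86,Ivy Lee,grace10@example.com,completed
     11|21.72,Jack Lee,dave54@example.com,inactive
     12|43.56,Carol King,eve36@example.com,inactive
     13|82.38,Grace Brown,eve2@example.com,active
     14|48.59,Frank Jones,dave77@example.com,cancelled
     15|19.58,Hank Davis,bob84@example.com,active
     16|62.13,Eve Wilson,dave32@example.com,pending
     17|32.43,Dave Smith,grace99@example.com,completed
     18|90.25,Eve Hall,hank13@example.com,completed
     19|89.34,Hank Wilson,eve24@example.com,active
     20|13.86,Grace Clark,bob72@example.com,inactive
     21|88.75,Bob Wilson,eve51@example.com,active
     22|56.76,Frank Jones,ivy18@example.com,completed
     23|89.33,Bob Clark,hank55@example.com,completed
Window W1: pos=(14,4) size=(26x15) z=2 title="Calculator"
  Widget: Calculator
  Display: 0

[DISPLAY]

           ┃┌───┬───┬───┬───┐       ┃           
           ┃│ 7 │ 8 │ 9 │ ÷ │       ┃           
           ┃├───┼───┼───┼───┤       ┃           
           ┃│ 4 │ 5 │ 6 │ × │       ┃           
           ┃├───┼───┼───┼───┤       ┃           
           ┃│ 1 │ 2 │ 3 │ - │       ┃           
           ┃├───┼───┼───┼───┤       ┃           
           ┃│ 0 │ . │ = │ + │       ┃           
           ┃├───┼───┼───┼───┤       ┃           
           ┃│ C │ MC│ MR│ M+│       ┃           
           ┗━━━━━━━━━━━━━━━━━━━━━━━━┛           
               ┃2.29,Alice Lee,ca░┃             
               ┃90.74,Alice King,░┃             
               ┃86.27,Frank Wilso░┃             
               ┃12.33,Grace Clark░┃             
               ┃53.62,Eve King,ja▼┃             


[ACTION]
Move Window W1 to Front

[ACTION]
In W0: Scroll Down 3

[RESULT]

           ┃┌───┬───┬───┬───┐       ┃           
           ┃│ 7 │ 8 │ 9 │ ÷ │       ┃           
           ┃├───┼───┼───┼───┤       ┃           
           ┃│ 4 │ 5 │ 6 │ × │       ┃           
           ┃├───┼───┼───┼───┤       ┃           
           ┃│ 1 │ 2 │ 3 │ - │       ┃           
           ┃├───┼───┼───┼───┤       ┃           
           ┃│ 0 │ . │ = │ + │       ┃           
           ┃├───┼───┼───┼───┤       ┃           
           ┃│ C │ MC│ MR│ M+│       ┃           
           ┗━━━━━━━━━━━━━━━━━━━━━━━━┛           
               ┃12.33,Grace Clark░┃             
               ┃53.62,Eve King,ja░┃             
               ┃23.69,Alice Lee,f░┃             
               ┃70.86,Ivy Lee,gra░┃             
               ┃21.72,Jack Lee,da▼┃             


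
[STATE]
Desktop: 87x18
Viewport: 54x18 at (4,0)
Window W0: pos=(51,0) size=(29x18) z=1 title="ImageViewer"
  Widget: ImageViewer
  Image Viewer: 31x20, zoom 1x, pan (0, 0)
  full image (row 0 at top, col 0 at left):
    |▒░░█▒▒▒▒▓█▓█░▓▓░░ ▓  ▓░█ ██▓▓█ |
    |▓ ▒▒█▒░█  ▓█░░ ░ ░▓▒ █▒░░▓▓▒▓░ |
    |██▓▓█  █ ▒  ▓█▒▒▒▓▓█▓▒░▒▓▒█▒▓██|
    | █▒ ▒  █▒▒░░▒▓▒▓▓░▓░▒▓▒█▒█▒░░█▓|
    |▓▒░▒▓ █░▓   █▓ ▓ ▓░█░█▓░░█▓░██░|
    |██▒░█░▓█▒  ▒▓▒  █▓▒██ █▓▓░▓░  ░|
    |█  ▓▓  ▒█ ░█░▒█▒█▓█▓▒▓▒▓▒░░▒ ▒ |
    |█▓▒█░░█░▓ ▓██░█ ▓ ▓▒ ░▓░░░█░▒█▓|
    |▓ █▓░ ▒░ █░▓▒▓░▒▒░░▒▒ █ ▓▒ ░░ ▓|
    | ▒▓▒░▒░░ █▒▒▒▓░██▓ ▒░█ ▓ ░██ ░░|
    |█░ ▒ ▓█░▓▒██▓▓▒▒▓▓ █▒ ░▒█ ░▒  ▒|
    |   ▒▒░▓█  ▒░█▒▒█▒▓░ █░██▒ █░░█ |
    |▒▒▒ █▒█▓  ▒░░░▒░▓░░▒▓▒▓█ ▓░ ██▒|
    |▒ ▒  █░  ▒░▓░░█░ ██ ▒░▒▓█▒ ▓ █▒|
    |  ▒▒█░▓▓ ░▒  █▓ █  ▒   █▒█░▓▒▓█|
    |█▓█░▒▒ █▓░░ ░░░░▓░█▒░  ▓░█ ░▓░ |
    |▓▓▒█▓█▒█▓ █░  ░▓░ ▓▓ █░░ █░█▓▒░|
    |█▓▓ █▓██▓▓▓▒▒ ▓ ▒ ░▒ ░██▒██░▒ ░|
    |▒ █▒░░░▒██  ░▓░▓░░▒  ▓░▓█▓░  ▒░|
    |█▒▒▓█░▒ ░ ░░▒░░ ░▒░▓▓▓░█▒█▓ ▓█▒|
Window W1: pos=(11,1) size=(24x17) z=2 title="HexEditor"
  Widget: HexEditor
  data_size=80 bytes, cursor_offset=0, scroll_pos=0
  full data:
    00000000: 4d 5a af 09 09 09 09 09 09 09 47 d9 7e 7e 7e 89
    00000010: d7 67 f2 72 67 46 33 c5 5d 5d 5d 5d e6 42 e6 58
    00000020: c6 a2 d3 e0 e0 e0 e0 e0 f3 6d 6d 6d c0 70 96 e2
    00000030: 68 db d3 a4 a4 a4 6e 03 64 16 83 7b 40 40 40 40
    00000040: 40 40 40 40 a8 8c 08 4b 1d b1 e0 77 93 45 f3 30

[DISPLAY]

                                               ┏━━━━━━
       ┏━━━━━━━━━━━━━━━━━━━━━━┓                ┃ Image
       ┃ HexEditor            ┃                ┠──────
       ┠──────────────────────┨                ┃▒░░█▒▒
       ┃00000000  4D 5a af 09 ┃                ┃▓ ▒▒█▒
       ┃00000010  d7 67 f2 72 ┃                ┃██▓▓█ 
       ┃00000020  c6 a2 d3 e0 ┃                ┃ █▒ ▒ 
       ┃00000030  68 db d3 a4 ┃                ┃▓▒░▒▓ 
       ┃00000040  40 40 40 40 ┃                ┃██▒░█░
       ┃                      ┃                ┃█  ▓▓ 
       ┃                      ┃                ┃█▓▒█░░
       ┃                      ┃                ┃▓ █▓░ 
       ┃                      ┃                ┃ ▒▓▒░▒
       ┃                      ┃                ┃█░ ▒ ▓
       ┃                      ┃                ┃   ▒▒░
       ┃                      ┃                ┃▒▒▒ █▒
       ┃                      ┃                ┃▒ ▒  █
       ┗━━━━━━━━━━━━━━━━━━━━━━┛                ┗━━━━━━


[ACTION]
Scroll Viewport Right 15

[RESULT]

                                ┏━━━━━━━━━━━━━━━━━━━━━
━━━━━━━━━━━━━━━┓                ┃ ImageViewer         
tor            ┃                ┠─────────────────────
───────────────┨                ┃▒░░█▒▒▒▒▓█▓█░▓▓░░ ▓  
0  4D 5a af 09 ┃                ┃▓ ▒▒█▒░█  ▓█░░ ░ ░▓▒ 
0  d7 67 f2 72 ┃                ┃██▓▓█  █ ▒  ▓█▒▒▒▓▓█▓
0  c6 a2 d3 e0 ┃                ┃ █▒ ▒  █▒▒░░▒▓▒▓▓░▓░▒
0  68 db d3 a4 ┃                ┃▓▒░▒▓ █░▓   █▓ ▓ ▓░█░
0  40 40 40 40 ┃                ┃██▒░█░▓█▒  ▒▓▒  █▓▒██
               ┃                ┃█  ▓▓  ▒█ ░█░▒█▒█▓█▓▒
               ┃                ┃█▓▒█░░█░▓ ▓██░█ ▓ ▓▒ 
               ┃                ┃▓ █▓░ ▒░ █░▓▒▓░▒▒░░▒▒
               ┃                ┃ ▒▓▒░▒░░ █▒▒▒▓░██▓ ▒░
               ┃                ┃█░ ▒ ▓█░▓▒██▓▓▒▒▓▓ █▒
               ┃                ┃   ▒▒░▓█  ▒░█▒▒█▒▓░ █
               ┃                ┃▒▒▒ █▒█▓  ▒░░░▒░▓░░▒▓
               ┃                ┃▒ ▒  █░  ▒░▓░░█░ ██ ▒
━━━━━━━━━━━━━━━┛                ┗━━━━━━━━━━━━━━━━━━━━━


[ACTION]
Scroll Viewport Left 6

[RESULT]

                                      ┏━━━━━━━━━━━━━━━
━━━━━━━━━━━━━━━━━━━━━┓                ┃ ImageViewer   
HexEditor            ┃                ┠───────────────
─────────────────────┨                ┃▒░░█▒▒▒▒▓█▓█░▓▓
0000000  4D 5a af 09 ┃                ┃▓ ▒▒█▒░█  ▓█░░ 
0000010  d7 67 f2 72 ┃                ┃██▓▓█  █ ▒  ▓█▒
0000020  c6 a2 d3 e0 ┃                ┃ █▒ ▒  █▒▒░░▒▓▒
0000030  68 db d3 a4 ┃                ┃▓▒░▒▓ █░▓   █▓ 
0000040  40 40 40 40 ┃                ┃██▒░█░▓█▒  ▒▓▒ 
                     ┃                ┃█  ▓▓  ▒█ ░█░▒█
                     ┃                ┃█▓▒█░░█░▓ ▓██░█
                     ┃                ┃▓ █▓░ ▒░ █░▓▒▓░
                     ┃                ┃ ▒▓▒░▒░░ █▒▒▒▓░
                     ┃                ┃█░ ▒ ▓█░▓▒██▓▓▒
                     ┃                ┃   ▒▒░▓█  ▒░█▒▒
                     ┃                ┃▒▒▒ █▒█▓  ▒░░░▒
                     ┃                ┃▒ ▒  █░  ▒░▓░░█
━━━━━━━━━━━━━━━━━━━━━┛                ┗━━━━━━━━━━━━━━━


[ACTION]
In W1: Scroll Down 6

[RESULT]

                                      ┏━━━━━━━━━━━━━━━
━━━━━━━━━━━━━━━━━━━━━┓                ┃ ImageViewer   
HexEditor            ┃                ┠───────────────
─────────────────────┨                ┃▒░░█▒▒▒▒▓█▓█░▓▓
0000040  40 40 40 40 ┃                ┃▓ ▒▒█▒░█  ▓█░░ 
                     ┃                ┃██▓▓█  █ ▒  ▓█▒
                     ┃                ┃ █▒ ▒  █▒▒░░▒▓▒
                     ┃                ┃▓▒░▒▓ █░▓   █▓ 
                     ┃                ┃██▒░█░▓█▒  ▒▓▒ 
                     ┃                ┃█  ▓▓  ▒█ ░█░▒█
                     ┃                ┃█▓▒█░░█░▓ ▓██░█
                     ┃                ┃▓ █▓░ ▒░ █░▓▒▓░
                     ┃                ┃ ▒▓▒░▒░░ █▒▒▒▓░
                     ┃                ┃█░ ▒ ▓█░▓▒██▓▓▒
                     ┃                ┃   ▒▒░▓█  ▒░█▒▒
                     ┃                ┃▒▒▒ █▒█▓  ▒░░░▒
                     ┃                ┃▒ ▒  █░  ▒░▓░░█
━━━━━━━━━━━━━━━━━━━━━┛                ┗━━━━━━━━━━━━━━━


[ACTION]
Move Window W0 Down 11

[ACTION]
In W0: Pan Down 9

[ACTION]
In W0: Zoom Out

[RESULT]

                                      ┏━━━━━━━━━━━━━━━
━━━━━━━━━━━━━━━━━━━━━┓                ┃ ImageViewer   
HexEditor            ┃                ┠───────────────
─────────────────────┨                ┃ ▒▓▒░▒░░ █▒▒▒▓░
0000040  40 40 40 40 ┃                ┃█░ ▒ ▓█░▓▒██▓▓▒
                     ┃                ┃   ▒▒░▓█  ▒░█▒▒
                     ┃                ┃▒▒▒ █▒█▓  ▒░░░▒
                     ┃                ┃▒ ▒  █░  ▒░▓░░█
                     ┃                ┃  ▒▒█░▓▓ ░▒  █▓
                     ┃                ┃█▓█░▒▒ █▓░░ ░░░
                     ┃                ┃▓▓▒█▓█▒█▓ █░  ░
                     ┃                ┃█▓▓ █▓██▓▓▓▒▒ ▓
                     ┃                ┃▒ █▒░░░▒██  ░▓░
                     ┃                ┃█▒▒▓█░▒ ░ ░░▒░░
                     ┃                ┃               
                     ┃                ┃               
                     ┃                ┃               
━━━━━━━━━━━━━━━━━━━━━┛                ┗━━━━━━━━━━━━━━━
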